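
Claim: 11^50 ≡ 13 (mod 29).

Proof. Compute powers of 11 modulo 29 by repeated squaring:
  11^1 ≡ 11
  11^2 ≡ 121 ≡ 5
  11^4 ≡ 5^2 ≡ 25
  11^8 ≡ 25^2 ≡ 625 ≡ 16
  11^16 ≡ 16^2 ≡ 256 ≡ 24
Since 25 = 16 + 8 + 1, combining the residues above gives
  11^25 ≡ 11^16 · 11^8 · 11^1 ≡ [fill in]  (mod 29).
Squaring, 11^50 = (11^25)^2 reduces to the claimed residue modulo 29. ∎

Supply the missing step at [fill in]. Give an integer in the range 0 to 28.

19

11^16 · 11^8 · 11^1 ≡ 24 · 16 · 11 = 4224.
4224 mod 29 = 19, so 11^25 ≡ 19 (mod 29).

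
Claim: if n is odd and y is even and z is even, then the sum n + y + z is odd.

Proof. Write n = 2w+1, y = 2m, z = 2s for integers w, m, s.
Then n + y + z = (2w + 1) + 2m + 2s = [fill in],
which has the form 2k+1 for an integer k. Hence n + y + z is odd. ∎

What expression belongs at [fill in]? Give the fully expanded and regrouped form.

2(m + s + w) + 1

Expanding: (2w + 1) + 2m + 2s = 2m + 2s + 2w + 1.
Every term except the constant is even, so this is 2(m + s + w) + 1,
and m + s + w ∈ ℤ gives the required form.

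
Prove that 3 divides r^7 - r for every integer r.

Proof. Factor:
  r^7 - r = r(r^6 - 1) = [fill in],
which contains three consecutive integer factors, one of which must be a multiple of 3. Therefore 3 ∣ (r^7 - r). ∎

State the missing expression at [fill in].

(r - 1)r(r + 1)(r^4 + r^2 + 1)

r^6 - 1 = (r^2 - 1)(r^4 + r^2 + 1), and r^2 - 1 = (r-1)(r+1).
So r(r^6 - 1) = (r - 1)r(r + 1)(r^4 + r^2 + 1).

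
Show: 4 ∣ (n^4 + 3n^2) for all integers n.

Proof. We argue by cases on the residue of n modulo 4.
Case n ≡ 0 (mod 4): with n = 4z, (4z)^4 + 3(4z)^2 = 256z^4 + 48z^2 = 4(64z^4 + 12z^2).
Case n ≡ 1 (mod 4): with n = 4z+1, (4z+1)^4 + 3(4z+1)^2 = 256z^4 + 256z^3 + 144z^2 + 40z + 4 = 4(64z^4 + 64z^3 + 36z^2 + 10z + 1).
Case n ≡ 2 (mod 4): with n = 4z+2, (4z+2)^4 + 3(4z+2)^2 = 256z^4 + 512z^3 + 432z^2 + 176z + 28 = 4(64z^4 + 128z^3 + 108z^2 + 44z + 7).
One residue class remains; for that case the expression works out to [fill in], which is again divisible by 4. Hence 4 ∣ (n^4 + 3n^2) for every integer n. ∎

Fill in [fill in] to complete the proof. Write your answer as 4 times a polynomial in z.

The residues treated are {0, 1, 2}, so the missing case is n ≡ 3 (mod 4); write n = 4z+3.
Then (4z+3)^4 + 3(4z+3)^2 = 256z^4 + 768z^3 + 912z^2 + 504z + 108 = 4(64z^4 + 192z^3 + 228z^2 + 126z + 27).

4(64z^4 + 192z^3 + 228z^2 + 126z + 27)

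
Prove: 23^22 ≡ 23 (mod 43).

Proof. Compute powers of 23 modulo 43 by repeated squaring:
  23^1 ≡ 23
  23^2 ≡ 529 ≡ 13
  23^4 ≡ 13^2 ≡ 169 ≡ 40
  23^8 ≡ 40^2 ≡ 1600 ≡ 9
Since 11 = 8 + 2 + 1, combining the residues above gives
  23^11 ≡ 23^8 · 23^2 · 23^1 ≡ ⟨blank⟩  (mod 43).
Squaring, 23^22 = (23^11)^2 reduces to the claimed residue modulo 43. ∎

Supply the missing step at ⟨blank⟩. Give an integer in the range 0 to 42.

25

23^8 · 23^2 · 23^1 ≡ 9 · 13 · 23 = 2691.
2691 mod 43 = 25, so 23^11 ≡ 25 (mod 43).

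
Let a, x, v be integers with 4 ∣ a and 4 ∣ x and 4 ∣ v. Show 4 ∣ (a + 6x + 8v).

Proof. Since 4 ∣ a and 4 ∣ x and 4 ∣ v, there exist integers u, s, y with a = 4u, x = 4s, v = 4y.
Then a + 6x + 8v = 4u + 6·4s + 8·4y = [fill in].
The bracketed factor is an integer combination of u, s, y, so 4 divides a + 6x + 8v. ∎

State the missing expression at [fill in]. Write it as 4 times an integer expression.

4(6s + u + 8y)

Pull the common 4 out of every term: 4u + 6·4s + 8·4y = 4(6s + u + 8y).
6s + u + 8y is an integer, which exhibits the divisibility.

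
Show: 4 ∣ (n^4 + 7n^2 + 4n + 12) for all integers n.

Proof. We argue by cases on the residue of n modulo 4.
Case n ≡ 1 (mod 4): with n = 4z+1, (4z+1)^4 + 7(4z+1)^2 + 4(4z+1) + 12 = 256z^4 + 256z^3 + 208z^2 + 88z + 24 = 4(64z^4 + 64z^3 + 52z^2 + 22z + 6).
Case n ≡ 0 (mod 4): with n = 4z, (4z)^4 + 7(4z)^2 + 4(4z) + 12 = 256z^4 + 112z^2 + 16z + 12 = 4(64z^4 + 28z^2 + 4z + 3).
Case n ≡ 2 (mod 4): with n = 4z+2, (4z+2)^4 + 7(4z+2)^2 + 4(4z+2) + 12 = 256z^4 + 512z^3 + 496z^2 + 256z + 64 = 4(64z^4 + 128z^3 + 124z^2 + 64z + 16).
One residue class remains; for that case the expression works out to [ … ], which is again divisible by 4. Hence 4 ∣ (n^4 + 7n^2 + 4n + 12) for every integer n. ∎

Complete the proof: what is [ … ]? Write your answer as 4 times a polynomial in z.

4(64z^4 + 192z^3 + 244z^2 + 154z + 42)

The residues treated are {1, 0, 2}, so the missing case is n ≡ 3 (mod 4); write n = 4z+3.
Then (4z+3)^4 + 7(4z+3)^2 + 4(4z+3) + 12 = 256z^4 + 768z^3 + 976z^2 + 616z + 168 = 4(64z^4 + 192z^3 + 244z^2 + 154z + 42).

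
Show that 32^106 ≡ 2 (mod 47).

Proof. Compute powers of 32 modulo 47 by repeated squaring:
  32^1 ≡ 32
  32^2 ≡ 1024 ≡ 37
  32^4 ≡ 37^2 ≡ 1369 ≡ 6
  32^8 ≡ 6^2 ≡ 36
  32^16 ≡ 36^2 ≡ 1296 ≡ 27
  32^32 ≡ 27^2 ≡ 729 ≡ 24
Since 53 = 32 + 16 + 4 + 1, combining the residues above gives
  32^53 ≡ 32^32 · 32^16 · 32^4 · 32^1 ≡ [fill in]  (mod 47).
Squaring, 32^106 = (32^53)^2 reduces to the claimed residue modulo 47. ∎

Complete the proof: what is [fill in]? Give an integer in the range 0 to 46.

7

32^32 · 32^16 · 32^4 · 32^1 ≡ 24 · 27 · 6 · 32 = 124416.
124416 mod 47 = 7, so 32^53 ≡ 7 (mod 47).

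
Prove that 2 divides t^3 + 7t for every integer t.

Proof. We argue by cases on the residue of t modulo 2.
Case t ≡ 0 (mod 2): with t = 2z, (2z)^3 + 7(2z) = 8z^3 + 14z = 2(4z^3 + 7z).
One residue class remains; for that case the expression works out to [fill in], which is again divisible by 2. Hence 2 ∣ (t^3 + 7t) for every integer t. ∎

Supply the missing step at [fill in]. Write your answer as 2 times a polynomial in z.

The residues treated are {0}, so the missing case is t ≡ 1 (mod 2); write t = 2z+1.
Then (2z+1)^3 + 7(2z+1) = 8z^3 + 12z^2 + 20z + 8 = 2(4z^3 + 6z^2 + 10z + 4).

2(4z^3 + 6z^2 + 10z + 4)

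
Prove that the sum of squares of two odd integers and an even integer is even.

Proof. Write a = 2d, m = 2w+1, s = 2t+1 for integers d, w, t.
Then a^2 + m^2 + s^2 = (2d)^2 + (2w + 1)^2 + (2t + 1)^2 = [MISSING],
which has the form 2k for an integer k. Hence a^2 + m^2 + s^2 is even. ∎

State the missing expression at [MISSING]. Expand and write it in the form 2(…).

Expanding: (2d)^2 + (2w + 1)^2 + (2t + 1)^2 = 4d^2 + 4t^2 + 4t + 4w^2 + 4w + 2.
Every term is even; pulling out the factor of 2 gives 2(2d^2 + 2t^2 + 2t + 2w^2 + 2w + 1).

2(2d^2 + 2t^2 + 2t + 2w^2 + 2w + 1)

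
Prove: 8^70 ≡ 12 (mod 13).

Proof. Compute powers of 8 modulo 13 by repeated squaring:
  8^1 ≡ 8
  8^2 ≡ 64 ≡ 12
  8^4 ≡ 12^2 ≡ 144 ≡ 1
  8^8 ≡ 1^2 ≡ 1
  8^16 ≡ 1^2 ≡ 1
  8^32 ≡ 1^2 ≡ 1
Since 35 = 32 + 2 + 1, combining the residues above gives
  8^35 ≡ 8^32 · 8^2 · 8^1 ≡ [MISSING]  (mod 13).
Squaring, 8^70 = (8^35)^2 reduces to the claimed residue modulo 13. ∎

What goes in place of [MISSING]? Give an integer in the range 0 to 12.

5

Multiply the listed residues: 1 · 12 · 8 = 12 → 96.
Reducing modulo 13: 96 = 7·13 + 5, so 8^35 ≡ 5.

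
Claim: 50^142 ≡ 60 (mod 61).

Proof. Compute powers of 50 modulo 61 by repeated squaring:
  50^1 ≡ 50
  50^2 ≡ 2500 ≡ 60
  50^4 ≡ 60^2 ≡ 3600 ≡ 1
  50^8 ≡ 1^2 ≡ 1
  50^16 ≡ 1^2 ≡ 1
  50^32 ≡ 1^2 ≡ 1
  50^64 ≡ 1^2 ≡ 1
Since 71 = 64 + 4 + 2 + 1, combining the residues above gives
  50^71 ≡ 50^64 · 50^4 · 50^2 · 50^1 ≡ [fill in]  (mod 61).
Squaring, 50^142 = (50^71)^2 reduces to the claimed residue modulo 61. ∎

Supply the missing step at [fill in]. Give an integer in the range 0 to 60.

50^64 · 50^4 · 50^2 · 50^1 ≡ 1 · 1 · 60 · 50 = 3000.
3000 mod 61 = 11, so 50^71 ≡ 11 (mod 61).

11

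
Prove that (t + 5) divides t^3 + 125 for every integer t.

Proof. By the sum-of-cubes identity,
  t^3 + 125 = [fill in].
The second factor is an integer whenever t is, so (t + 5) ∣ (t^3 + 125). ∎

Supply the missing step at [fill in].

(t + 5)(t^2 - 5t + 25)

Polynomial division of t^3 + 125 by t + 5 leaves remainder 0 and quotient t^2 - 5t + 25.
Hence t^3 + 125 = (t + 5)(t^2 - 5t + 25).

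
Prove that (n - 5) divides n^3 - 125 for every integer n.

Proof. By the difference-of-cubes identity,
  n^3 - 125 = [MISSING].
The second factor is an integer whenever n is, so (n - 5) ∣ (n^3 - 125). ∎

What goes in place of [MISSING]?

(n - 5)(n^2 + 5n + 25)

Polynomial division of n^3 - 125 by n - 5 leaves remainder 0 and quotient n^2 + 5n + 25.
Hence n^3 - 125 = (n - 5)(n^2 + 5n + 25).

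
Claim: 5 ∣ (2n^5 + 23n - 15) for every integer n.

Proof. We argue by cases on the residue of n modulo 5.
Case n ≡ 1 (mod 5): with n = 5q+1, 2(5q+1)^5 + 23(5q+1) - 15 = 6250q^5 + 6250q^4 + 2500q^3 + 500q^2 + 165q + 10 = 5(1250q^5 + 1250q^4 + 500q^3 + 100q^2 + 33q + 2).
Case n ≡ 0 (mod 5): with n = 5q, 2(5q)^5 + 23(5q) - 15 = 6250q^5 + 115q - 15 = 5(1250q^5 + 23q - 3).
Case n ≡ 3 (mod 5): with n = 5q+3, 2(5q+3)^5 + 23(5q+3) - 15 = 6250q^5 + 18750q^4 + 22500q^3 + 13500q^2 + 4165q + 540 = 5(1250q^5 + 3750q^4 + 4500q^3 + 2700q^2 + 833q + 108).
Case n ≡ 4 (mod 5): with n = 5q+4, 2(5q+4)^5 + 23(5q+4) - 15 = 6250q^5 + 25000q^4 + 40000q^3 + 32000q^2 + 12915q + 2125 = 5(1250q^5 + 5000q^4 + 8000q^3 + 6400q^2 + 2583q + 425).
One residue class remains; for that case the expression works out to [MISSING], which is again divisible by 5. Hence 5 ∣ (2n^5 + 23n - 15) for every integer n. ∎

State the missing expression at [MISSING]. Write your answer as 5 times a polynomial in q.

5(1250q^5 + 2500q^4 + 2000q^3 + 800q^2 + 183q + 19)

The residues treated are {1, 0, 3, 4}, so the missing case is n ≡ 2 (mod 5); write n = 5q+2.
Then 2(5q+2)^5 + 23(5q+2) - 15 = 6250q^5 + 12500q^4 + 10000q^3 + 4000q^2 + 915q + 95 = 5(1250q^5 + 2500q^4 + 2000q^3 + 800q^2 + 183q + 19).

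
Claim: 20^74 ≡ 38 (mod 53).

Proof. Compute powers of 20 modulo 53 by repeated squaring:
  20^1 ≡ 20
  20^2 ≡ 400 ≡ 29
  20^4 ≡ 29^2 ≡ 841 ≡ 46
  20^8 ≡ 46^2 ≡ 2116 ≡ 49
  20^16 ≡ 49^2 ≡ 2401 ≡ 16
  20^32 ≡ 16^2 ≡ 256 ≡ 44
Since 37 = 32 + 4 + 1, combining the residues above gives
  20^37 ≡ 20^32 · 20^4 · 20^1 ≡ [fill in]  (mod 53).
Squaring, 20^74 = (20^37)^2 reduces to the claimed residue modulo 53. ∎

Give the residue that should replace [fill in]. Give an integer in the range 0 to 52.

20^32 · 20^4 · 20^1 ≡ 44 · 46 · 20 = 40480.
40480 mod 53 = 41, so 20^37 ≡ 41 (mod 53).

41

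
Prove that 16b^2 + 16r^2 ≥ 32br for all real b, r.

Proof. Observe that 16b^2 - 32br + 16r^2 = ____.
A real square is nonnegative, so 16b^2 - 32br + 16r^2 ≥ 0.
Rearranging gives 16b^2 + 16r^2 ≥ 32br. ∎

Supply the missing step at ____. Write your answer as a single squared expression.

(4b - 4r)^2

The leading and trailing coefficients are 4^2 and 4^2, and 32 = 2·4·4, so the trinomial is (4b - 4r)^2.
Hence 16b^2 - 32br + 16r^2 ≥ 0.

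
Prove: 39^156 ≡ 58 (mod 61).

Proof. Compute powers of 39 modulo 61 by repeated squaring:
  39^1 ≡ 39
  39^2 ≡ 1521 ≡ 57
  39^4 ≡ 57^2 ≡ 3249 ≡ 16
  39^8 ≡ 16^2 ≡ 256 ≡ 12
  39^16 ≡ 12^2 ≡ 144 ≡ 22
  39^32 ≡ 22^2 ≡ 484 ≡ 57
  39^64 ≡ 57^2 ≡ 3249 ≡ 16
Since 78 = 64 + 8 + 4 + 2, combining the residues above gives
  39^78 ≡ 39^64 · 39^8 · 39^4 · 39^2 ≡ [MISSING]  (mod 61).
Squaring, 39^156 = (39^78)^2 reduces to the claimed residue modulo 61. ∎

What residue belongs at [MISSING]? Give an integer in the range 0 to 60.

34

Multiply the listed residues: 16 · 12 · 16 · 57 = 192 → 3072 → 175104.
Reducing modulo 61: 175104 = 2870·61 + 34, so 39^78 ≡ 34.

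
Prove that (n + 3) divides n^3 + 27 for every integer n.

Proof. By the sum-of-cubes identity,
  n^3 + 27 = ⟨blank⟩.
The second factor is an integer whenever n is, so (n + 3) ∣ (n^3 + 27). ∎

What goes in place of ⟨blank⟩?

Polynomial division of n^3 + 27 by n + 3 leaves remainder 0 and quotient n^2 - 3n + 9.
Hence n^3 + 27 = (n + 3)(n^2 - 3n + 9).

(n + 3)(n^2 - 3n + 9)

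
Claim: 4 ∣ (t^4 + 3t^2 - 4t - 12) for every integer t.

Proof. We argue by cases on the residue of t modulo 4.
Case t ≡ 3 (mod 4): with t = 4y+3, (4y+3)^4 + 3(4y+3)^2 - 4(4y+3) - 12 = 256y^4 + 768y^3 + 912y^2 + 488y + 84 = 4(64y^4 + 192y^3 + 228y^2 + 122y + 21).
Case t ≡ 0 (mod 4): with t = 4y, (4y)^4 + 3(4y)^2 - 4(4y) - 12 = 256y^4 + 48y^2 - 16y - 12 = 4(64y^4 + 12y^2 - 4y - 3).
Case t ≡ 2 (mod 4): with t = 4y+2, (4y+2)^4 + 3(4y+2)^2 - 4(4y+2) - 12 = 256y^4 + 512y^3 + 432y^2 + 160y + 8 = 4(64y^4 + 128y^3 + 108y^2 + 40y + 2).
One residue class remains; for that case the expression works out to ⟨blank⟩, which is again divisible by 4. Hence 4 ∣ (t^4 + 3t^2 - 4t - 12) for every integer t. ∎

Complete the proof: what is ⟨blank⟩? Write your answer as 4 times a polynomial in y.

Only t ≡ 1 (mod 4) is unaccounted for. Put t = 4y+1:
(4y+1)^4 + 3(4y+1)^2 - 4(4y+1) - 12 expands to 256y^4 + 256y^3 + 144y^2 + 24y - 12,
and factoring out 4 leaves 4(64y^4 + 64y^3 + 36y^2 + 6y - 3).

4(64y^4 + 64y^3 + 36y^2 + 6y - 3)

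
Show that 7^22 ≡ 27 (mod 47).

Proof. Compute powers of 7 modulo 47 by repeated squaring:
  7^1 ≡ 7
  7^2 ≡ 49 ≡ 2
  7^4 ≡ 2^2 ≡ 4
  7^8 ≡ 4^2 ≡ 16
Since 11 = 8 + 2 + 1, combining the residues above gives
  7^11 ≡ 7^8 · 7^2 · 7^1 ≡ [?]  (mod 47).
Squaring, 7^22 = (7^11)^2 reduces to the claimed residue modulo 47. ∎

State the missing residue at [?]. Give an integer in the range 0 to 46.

36

7^8 · 7^2 · 7^1 ≡ 16 · 2 · 7 = 224.
224 mod 47 = 36, so 7^11 ≡ 36 (mod 47).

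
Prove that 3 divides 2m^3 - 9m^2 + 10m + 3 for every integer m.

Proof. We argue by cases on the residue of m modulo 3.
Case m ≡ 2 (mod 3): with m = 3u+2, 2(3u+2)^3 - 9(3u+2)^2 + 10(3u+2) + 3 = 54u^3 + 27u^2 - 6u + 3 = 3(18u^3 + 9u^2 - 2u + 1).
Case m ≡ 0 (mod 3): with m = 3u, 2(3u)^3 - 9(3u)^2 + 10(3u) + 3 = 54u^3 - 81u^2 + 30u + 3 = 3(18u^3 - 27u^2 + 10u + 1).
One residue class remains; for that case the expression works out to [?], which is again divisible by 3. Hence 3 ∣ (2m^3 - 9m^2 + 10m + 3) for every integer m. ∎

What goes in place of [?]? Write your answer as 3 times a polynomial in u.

The residues treated are {2, 0}, so the missing case is m ≡ 1 (mod 3); write m = 3u+1.
Then 2(3u+1)^3 - 9(3u+1)^2 + 10(3u+1) + 3 = 54u^3 - 27u^2 - 6u + 6 = 3(18u^3 - 9u^2 - 2u + 2).

3(18u^3 - 9u^2 - 2u + 2)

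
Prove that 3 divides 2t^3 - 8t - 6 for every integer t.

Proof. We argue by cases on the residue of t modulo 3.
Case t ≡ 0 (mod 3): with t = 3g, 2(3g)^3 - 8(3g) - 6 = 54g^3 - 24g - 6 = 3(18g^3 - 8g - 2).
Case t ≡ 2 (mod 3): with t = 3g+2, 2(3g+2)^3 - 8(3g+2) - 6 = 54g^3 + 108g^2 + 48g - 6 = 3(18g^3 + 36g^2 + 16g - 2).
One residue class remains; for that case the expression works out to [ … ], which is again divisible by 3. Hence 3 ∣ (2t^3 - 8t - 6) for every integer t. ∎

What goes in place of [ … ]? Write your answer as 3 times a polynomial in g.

3(18g^3 + 18g^2 - 2g - 4)

Only t ≡ 1 (mod 3) is unaccounted for. Put t = 3g+1:
2(3g+1)^3 - 8(3g+1) - 6 expands to 54g^3 + 54g^2 - 6g - 12,
and factoring out 3 leaves 3(18g^3 + 18g^2 - 2g - 4).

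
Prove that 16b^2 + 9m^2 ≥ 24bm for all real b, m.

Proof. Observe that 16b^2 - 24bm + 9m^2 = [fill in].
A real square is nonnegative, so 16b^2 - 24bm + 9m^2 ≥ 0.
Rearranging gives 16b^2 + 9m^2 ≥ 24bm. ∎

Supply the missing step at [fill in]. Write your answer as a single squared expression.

(4b - 3m)^2

16b^2 - 24bm + 9m^2 is a perfect-square trinomial: the outer terms are (4b)^2 and (3m)^2, and the cross term is -2·4b·3m.
So 16b^2 - 24bm + 9m^2 = (4b - 3m)^2 ≥ 0.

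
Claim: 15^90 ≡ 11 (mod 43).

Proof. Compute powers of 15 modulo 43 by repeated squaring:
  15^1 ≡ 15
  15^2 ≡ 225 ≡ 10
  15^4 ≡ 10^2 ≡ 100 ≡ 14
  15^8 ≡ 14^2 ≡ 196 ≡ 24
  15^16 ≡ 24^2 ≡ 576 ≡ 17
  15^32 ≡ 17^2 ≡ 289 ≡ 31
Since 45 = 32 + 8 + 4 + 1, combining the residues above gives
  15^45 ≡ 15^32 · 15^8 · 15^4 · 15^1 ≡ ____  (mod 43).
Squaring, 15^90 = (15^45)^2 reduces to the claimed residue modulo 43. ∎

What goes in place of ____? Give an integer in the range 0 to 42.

21

Multiply the listed residues: 31 · 24 · 14 · 15 = 744 → 10416 → 156240.
Reducing modulo 43: 156240 = 3633·43 + 21, so 15^45 ≡ 21.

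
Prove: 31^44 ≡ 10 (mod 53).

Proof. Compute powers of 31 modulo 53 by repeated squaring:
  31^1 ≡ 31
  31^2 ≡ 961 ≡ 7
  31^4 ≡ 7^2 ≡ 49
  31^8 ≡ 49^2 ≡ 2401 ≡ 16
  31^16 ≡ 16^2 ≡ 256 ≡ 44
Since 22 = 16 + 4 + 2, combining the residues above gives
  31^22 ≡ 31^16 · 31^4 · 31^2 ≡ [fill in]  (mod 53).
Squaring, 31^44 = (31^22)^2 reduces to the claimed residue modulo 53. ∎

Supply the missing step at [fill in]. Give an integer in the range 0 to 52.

40

Multiply the listed residues: 44 · 49 · 7 = 2156 → 15092.
Reducing modulo 53: 15092 = 284·53 + 40, so 31^22 ≡ 40.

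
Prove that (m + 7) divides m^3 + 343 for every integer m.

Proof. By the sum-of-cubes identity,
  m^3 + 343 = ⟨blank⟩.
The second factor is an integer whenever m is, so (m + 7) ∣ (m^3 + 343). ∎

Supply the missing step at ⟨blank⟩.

(m + 7)(m^2 - 7m + 49)

a^3 + b^3 = (a + b)(a^2 - ab + b^2). With a = m, b = 7:
m^3 + 343 = (m + 7)(m^2 - 7m + 49).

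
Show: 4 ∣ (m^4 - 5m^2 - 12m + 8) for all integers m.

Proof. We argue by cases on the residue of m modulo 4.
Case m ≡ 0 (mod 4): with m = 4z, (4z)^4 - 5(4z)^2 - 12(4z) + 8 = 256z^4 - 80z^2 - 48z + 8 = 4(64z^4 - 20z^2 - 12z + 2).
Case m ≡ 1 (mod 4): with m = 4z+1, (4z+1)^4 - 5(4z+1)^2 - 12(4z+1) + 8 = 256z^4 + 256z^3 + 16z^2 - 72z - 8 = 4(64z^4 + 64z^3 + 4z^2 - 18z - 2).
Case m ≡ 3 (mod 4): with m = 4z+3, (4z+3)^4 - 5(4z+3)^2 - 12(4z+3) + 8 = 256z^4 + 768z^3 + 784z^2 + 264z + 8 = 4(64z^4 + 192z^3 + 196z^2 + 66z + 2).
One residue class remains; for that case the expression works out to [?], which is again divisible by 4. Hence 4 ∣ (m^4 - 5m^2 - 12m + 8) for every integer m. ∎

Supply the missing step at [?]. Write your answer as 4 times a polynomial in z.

The residues treated are {0, 1, 3}, so the missing case is m ≡ 2 (mod 4); write m = 4z+2.
Then (4z+2)^4 - 5(4z+2)^2 - 12(4z+2) + 8 = 256z^4 + 512z^3 + 304z^2 - 20 = 4(64z^4 + 128z^3 + 76z^2 - 5).

4(64z^4 + 128z^3 + 76z^2 - 5)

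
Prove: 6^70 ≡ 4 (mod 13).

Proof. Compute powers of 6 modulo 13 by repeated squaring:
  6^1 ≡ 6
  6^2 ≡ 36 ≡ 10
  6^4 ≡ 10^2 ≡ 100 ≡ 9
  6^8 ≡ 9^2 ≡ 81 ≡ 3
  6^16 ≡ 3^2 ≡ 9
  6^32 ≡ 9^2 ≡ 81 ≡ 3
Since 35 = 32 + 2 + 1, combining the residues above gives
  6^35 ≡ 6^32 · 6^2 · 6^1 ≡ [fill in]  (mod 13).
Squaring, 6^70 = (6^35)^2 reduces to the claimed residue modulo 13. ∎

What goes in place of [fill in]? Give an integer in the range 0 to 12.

Multiply the listed residues: 3 · 10 · 6 = 30 → 180.
Reducing modulo 13: 180 = 13·13 + 11, so 6^35 ≡ 11.

11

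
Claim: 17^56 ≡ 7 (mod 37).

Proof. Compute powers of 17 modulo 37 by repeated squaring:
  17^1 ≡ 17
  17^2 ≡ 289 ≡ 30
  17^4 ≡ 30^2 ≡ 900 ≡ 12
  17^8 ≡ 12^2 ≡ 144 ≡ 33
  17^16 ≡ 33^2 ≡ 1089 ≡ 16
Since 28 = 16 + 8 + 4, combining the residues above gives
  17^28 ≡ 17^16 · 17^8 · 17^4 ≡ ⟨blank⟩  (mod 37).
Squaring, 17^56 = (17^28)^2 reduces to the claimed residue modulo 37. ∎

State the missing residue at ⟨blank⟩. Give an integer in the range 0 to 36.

17^16 · 17^8 · 17^4 ≡ 16 · 33 · 12 = 6336.
6336 mod 37 = 9, so 17^28 ≡ 9 (mod 37).

9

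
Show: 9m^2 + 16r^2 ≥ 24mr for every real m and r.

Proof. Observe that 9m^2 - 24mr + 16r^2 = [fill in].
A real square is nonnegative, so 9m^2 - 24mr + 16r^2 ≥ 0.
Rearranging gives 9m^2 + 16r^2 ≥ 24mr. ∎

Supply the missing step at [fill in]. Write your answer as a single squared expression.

9m^2 - 24mr + 16r^2 is a perfect-square trinomial: the outer terms are (3m)^2 and (4r)^2, and the cross term is -2·3m·4r.
So 9m^2 - 24mr + 16r^2 = (3m - 4r)^2 ≥ 0.

(3m - 4r)^2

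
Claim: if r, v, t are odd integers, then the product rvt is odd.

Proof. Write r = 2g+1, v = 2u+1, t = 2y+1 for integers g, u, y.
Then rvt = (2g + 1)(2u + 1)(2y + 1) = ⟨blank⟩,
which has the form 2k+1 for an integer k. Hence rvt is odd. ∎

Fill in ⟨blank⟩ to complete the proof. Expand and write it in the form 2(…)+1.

Expanding: (2g + 1)(2u + 1)(2y + 1) = 8guy + 4gu + 4gy + 2g + 4uy + 2u + 2y + 1.
Every term except the constant is even, so this is 2(4guy + 2gu + 2gy + g + 2uy + u + y) + 1,
and 4guy + 2gu + 2gy + g + 2uy + u + y ∈ ℤ gives the required form.

2(4guy + 2gu + 2gy + g + 2uy + u + y) + 1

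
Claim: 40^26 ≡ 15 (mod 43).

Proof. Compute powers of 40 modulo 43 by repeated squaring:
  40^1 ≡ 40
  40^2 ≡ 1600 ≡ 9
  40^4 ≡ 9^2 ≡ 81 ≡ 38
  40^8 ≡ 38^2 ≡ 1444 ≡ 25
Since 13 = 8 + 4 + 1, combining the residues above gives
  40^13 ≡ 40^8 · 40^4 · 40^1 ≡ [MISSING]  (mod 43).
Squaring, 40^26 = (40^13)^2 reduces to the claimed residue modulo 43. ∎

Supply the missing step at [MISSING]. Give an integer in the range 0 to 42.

Multiply the listed residues: 25 · 38 · 40 = 950 → 38000.
Reducing modulo 43: 38000 = 883·43 + 31, so 40^13 ≡ 31.

31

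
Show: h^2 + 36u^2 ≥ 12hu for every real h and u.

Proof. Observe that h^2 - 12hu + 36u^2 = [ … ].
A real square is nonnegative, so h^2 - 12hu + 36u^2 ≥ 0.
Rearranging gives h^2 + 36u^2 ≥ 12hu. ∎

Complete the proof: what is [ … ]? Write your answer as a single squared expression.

The leading and trailing coefficients are 1^2 and 6^2, and 12 = 2·1·6, so the trinomial is (h - 6u)^2.
Hence h^2 - 12hu + 36u^2 ≥ 0.

(h - 6u)^2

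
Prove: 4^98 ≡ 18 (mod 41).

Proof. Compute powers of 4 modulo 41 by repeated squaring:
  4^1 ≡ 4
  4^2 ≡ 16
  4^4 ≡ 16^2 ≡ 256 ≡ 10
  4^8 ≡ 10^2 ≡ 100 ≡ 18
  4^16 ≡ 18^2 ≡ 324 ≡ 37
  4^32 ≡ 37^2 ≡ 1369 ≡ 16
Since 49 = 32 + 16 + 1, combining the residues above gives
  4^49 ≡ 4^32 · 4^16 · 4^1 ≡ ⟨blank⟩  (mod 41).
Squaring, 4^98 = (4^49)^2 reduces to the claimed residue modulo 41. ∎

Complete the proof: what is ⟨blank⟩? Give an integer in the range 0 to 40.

4^32 · 4^16 · 4^1 ≡ 16 · 37 · 4 = 2368.
2368 mod 41 = 31, so 4^49 ≡ 31 (mod 41).

31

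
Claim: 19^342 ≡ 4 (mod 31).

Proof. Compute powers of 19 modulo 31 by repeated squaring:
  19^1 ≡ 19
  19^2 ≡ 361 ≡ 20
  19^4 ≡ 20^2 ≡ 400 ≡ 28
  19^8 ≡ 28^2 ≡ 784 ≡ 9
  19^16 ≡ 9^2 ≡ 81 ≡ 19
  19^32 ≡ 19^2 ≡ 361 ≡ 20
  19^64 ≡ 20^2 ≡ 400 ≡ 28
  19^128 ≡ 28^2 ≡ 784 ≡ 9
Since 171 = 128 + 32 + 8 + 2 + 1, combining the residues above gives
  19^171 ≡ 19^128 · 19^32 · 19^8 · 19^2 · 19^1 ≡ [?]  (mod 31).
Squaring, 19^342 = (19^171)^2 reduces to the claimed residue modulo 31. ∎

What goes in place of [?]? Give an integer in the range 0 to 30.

2

Multiply the listed residues: 9 · 20 · 9 · 20 · 19 = 180 → 1620 → 32400 → 615600.
Reducing modulo 31: 615600 = 19858·31 + 2, so 19^171 ≡ 2.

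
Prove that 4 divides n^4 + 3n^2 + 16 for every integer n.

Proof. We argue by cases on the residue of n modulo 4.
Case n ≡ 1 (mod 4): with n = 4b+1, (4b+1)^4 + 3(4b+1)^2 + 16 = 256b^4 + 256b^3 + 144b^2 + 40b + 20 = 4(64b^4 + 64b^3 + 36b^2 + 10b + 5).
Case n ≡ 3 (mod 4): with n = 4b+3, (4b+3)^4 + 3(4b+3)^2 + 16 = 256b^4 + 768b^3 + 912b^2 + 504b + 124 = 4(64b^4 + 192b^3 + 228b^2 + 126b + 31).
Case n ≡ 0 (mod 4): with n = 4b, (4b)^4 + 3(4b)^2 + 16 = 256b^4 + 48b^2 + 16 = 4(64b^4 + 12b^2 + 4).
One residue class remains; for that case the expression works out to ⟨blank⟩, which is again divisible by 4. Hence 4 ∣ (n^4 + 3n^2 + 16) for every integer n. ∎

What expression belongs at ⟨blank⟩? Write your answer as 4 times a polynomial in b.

4(64b^4 + 128b^3 + 108b^2 + 44b + 11)

The residues treated are {1, 3, 0}, so the missing case is n ≡ 2 (mod 4); write n = 4b+2.
Then (4b+2)^4 + 3(4b+2)^2 + 16 = 256b^4 + 512b^3 + 432b^2 + 176b + 44 = 4(64b^4 + 128b^3 + 108b^2 + 44b + 11).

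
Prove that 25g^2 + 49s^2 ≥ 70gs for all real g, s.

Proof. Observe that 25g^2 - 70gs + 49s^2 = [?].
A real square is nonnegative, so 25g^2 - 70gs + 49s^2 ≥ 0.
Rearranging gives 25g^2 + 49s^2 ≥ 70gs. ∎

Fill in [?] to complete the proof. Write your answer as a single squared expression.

The leading and trailing coefficients are 5^2 and 7^2, and 70 = 2·5·7, so the trinomial is (5g - 7s)^2.
Hence 25g^2 - 70gs + 49s^2 ≥ 0.

(5g - 7s)^2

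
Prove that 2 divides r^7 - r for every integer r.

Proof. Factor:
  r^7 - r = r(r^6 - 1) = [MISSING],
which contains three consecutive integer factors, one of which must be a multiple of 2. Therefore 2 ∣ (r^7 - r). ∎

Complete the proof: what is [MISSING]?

r^6 - 1 = (r^2 - 1)(r^4 + r^2 + 1), and r^2 - 1 = (r-1)(r+1).
So r(r^6 - 1) = (r - 1)r(r + 1)(r^4 + r^2 + 1).

(r - 1)r(r + 1)(r^4 + r^2 + 1)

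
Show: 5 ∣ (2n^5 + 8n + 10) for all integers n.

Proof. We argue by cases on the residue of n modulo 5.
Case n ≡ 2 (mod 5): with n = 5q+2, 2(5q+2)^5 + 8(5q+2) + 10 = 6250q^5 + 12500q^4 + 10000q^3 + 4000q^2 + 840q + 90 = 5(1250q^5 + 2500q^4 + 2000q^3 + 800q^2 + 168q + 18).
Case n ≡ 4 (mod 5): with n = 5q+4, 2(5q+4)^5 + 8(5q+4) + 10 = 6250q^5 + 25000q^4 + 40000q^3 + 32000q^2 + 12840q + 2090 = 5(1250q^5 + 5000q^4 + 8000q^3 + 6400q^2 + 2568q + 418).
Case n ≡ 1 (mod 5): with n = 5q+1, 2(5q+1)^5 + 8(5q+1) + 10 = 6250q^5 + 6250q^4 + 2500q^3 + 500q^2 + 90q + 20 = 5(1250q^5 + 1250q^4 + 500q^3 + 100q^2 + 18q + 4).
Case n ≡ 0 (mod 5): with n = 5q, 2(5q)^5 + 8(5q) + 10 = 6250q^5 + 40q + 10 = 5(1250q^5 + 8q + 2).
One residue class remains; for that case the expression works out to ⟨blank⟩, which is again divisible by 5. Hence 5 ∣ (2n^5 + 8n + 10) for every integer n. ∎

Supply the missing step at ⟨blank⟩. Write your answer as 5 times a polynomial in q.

5(1250q^5 + 3750q^4 + 4500q^3 + 2700q^2 + 818q + 104)

The residues treated are {2, 4, 1, 0}, so the missing case is n ≡ 3 (mod 5); write n = 5q+3.
Then 2(5q+3)^5 + 8(5q+3) + 10 = 6250q^5 + 18750q^4 + 22500q^3 + 13500q^2 + 4090q + 520 = 5(1250q^5 + 3750q^4 + 4500q^3 + 2700q^2 + 818q + 104).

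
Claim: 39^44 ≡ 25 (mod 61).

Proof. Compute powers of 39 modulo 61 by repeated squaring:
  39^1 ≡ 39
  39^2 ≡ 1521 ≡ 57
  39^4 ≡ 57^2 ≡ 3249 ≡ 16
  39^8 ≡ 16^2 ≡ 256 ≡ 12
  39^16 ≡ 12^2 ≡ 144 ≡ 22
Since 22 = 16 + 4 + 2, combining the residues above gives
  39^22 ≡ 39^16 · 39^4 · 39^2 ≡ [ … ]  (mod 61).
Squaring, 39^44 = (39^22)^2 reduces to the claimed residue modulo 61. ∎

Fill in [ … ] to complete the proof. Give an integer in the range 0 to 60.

Multiply the listed residues: 22 · 16 · 57 = 352 → 20064.
Reducing modulo 61: 20064 = 328·61 + 56, so 39^22 ≡ 56.

56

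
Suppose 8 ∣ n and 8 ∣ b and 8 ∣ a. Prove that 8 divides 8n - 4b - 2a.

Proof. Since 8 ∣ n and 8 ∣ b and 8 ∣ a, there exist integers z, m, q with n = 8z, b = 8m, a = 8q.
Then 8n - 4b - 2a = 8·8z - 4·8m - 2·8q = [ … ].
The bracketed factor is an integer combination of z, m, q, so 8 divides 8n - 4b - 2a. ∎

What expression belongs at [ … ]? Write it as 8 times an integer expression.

8(-4m - 2q + 8z)

Each term has a factor of 8: 8·8z - 4·8m - 2·8q = 8·(-4m - 2q + 8z).
Since -4m - 2q + 8z is an integer, 8 ∣ (8n - 4b - 2a).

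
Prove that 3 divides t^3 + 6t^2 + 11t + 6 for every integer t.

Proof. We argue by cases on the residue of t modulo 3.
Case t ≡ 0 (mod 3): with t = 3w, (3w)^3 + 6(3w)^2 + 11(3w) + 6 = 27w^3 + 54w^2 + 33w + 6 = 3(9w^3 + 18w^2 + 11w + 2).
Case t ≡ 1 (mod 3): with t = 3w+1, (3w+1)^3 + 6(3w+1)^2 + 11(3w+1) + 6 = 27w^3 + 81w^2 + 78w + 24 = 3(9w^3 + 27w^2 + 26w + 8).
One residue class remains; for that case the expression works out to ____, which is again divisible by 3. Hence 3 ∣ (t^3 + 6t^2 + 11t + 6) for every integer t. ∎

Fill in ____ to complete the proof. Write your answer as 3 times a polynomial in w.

3(9w^3 + 36w^2 + 47w + 20)

Only t ≡ 2 (mod 3) is unaccounted for. Put t = 3w+2:
(3w+2)^3 + 6(3w+2)^2 + 11(3w+2) + 6 expands to 27w^3 + 108w^2 + 141w + 60,
and factoring out 3 leaves 3(9w^3 + 36w^2 + 47w + 20).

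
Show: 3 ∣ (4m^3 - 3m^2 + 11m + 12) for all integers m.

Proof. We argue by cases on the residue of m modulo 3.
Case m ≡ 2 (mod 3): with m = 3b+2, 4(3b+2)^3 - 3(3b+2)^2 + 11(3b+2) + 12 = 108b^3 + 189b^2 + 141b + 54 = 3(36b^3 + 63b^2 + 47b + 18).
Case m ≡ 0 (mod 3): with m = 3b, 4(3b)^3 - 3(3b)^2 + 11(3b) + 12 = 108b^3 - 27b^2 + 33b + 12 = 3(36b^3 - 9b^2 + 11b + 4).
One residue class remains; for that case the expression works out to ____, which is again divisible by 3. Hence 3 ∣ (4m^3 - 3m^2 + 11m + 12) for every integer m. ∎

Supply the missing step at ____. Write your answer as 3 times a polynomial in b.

3(36b^3 + 27b^2 + 17b + 8)

Only m ≡ 1 (mod 3) is unaccounted for. Put m = 3b+1:
4(3b+1)^3 - 3(3b+1)^2 + 11(3b+1) + 12 expands to 108b^3 + 81b^2 + 51b + 24,
and factoring out 3 leaves 3(36b^3 + 27b^2 + 17b + 8).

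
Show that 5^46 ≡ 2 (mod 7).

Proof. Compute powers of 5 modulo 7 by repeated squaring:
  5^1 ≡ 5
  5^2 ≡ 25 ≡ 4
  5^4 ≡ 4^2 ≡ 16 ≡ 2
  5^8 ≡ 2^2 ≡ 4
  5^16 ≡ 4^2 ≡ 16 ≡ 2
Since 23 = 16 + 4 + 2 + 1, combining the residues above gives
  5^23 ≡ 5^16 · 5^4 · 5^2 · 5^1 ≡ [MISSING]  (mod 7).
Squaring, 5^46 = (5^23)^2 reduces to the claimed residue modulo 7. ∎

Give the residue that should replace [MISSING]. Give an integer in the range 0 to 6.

Multiply the listed residues: 2 · 2 · 4 · 5 = 4 → 16 → 80.
Reducing modulo 7: 80 = 11·7 + 3, so 5^23 ≡ 3.

3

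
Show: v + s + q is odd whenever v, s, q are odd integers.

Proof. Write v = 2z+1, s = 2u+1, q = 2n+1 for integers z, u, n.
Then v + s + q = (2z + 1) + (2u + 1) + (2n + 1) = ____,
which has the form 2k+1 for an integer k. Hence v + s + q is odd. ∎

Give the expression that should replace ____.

2(n + u + z + 1) + 1

Expanding: (2z + 1) + (2u + 1) + (2n + 1) = 2n + 2u + 2z + 3.
Every term except the constant is even, so this is 2(n + u + z + 1) + 1,
and n + u + z + 1 ∈ ℤ gives the required form.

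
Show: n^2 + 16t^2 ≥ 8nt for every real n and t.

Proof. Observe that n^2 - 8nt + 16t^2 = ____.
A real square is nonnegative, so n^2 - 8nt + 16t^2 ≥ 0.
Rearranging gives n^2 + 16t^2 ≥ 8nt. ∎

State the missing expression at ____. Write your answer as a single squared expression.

The leading and trailing coefficients are 1^2 and 4^2, and 8 = 2·1·4, so the trinomial is (n - 4t)^2.
Hence n^2 - 8nt + 16t^2 ≥ 0.

(n - 4t)^2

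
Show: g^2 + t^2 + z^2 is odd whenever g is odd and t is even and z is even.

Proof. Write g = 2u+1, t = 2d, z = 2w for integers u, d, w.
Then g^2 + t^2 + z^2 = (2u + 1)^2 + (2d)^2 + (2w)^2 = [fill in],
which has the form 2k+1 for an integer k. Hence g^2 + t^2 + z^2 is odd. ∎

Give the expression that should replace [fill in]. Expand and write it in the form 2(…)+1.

2(2d^2 + 2u^2 + 2u + 2w^2) + 1

(2u + 1)^2 + (2d)^2 + (2w)^2 = 4d^2 + 4u^2 + 4u + 4w^2 + 1
= 2(2d^2 + 2u^2 + 2u + 2w^2) + 1.
Since 2d^2 + 2u^2 + 2u + 2w^2 is an integer, the sum of squares is of the form 2k+1 for an integer k.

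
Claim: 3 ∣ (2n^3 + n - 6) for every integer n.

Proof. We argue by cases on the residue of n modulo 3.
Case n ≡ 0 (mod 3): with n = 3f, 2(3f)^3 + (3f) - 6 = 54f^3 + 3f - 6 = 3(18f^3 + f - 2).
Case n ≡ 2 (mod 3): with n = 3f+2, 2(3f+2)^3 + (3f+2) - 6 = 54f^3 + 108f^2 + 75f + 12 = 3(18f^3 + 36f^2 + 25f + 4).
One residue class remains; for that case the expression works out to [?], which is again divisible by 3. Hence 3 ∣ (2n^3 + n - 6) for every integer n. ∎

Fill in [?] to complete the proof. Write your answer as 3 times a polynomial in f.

Only n ≡ 1 (mod 3) is unaccounted for. Put n = 3f+1:
2(3f+1)^3 + (3f+1) - 6 expands to 54f^3 + 54f^2 + 21f - 3,
and factoring out 3 leaves 3(18f^3 + 18f^2 + 7f - 1).

3(18f^3 + 18f^2 + 7f - 1)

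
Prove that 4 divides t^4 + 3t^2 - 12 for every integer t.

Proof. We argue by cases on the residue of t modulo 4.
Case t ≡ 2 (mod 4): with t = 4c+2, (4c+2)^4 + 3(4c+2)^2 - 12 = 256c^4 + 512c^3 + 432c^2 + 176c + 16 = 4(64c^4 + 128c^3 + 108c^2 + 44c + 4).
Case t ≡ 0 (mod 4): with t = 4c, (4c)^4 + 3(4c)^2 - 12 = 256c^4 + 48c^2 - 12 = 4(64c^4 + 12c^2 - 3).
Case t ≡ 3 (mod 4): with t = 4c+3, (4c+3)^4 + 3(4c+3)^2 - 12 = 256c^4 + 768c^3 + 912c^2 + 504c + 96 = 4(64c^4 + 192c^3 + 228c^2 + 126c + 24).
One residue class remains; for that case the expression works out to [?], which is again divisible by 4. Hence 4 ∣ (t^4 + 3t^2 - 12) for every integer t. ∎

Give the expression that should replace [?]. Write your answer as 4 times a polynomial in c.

4(64c^4 + 64c^3 + 36c^2 + 10c - 2)

The residues treated are {2, 0, 3}, so the missing case is t ≡ 1 (mod 4); write t = 4c+1.
Then (4c+1)^4 + 3(4c+1)^2 - 12 = 256c^4 + 256c^3 + 144c^2 + 40c - 8 = 4(64c^4 + 64c^3 + 36c^2 + 10c - 2).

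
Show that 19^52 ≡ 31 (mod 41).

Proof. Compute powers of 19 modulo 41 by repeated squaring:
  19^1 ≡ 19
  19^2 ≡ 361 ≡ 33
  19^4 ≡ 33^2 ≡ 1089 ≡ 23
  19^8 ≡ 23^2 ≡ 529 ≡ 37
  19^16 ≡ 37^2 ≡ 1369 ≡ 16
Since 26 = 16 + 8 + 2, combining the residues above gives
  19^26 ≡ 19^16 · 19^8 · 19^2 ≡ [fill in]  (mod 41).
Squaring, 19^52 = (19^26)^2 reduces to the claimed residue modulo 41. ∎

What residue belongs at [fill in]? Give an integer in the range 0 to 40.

20

19^16 · 19^8 · 19^2 ≡ 16 · 37 · 33 = 19536.
19536 mod 41 = 20, so 19^26 ≡ 20 (mod 41).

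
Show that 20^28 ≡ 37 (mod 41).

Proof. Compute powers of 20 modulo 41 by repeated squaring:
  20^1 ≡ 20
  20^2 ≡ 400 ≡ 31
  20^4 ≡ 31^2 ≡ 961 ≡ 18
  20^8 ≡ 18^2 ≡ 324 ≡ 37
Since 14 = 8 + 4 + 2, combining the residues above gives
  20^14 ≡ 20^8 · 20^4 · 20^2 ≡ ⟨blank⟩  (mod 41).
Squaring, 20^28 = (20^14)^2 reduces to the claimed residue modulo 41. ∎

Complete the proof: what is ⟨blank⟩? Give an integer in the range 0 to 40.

Multiply the listed residues: 37 · 18 · 31 = 666 → 20646.
Reducing modulo 41: 20646 = 503·41 + 23, so 20^14 ≡ 23.

23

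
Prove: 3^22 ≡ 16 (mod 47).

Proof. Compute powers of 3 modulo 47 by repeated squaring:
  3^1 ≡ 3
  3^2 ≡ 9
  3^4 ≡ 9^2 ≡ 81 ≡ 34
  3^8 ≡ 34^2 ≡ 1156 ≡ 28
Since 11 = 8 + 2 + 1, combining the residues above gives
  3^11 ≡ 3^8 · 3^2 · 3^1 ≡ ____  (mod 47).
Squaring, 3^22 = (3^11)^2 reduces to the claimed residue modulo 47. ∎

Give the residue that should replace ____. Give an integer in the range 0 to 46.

Multiply the listed residues: 28 · 9 · 3 = 252 → 756.
Reducing modulo 47: 756 = 16·47 + 4, so 3^11 ≡ 4.

4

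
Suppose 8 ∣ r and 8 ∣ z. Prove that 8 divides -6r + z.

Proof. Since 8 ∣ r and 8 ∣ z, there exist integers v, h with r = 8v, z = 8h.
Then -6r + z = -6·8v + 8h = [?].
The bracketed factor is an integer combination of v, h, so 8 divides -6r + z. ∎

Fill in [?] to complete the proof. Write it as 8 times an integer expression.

8(h - 6v)

Each term has a factor of 8: -6·8v + 8h = 8·(h - 6v).
Since h - 6v is an integer, 8 ∣ (-6r + z).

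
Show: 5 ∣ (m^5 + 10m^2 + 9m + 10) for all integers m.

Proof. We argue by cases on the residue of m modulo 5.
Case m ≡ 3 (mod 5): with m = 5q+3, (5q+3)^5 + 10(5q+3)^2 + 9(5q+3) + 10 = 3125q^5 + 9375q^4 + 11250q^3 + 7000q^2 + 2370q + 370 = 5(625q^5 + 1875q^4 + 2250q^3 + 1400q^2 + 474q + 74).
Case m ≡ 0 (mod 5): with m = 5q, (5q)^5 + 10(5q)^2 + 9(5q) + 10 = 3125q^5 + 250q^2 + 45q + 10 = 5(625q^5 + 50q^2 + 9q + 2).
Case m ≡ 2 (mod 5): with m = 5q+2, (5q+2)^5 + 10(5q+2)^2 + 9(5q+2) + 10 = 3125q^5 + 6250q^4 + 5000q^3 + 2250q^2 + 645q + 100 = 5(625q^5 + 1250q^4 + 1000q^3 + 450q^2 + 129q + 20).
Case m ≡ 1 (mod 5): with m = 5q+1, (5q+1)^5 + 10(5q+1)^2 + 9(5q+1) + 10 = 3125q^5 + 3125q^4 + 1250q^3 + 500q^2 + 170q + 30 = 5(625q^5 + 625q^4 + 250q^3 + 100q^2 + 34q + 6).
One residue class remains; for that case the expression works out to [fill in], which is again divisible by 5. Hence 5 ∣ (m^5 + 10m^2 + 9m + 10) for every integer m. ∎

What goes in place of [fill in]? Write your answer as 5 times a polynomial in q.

Only m ≡ 4 (mod 5) is unaccounted for. Put m = 5q+4:
(5q+4)^5 + 10(5q+4)^2 + 9(5q+4) + 10 expands to 3125q^5 + 12500q^4 + 20000q^3 + 16250q^2 + 6845q + 1230,
and factoring out 5 leaves 5(625q^5 + 2500q^4 + 4000q^3 + 3250q^2 + 1369q + 246).

5(625q^5 + 2500q^4 + 4000q^3 + 3250q^2 + 1369q + 246)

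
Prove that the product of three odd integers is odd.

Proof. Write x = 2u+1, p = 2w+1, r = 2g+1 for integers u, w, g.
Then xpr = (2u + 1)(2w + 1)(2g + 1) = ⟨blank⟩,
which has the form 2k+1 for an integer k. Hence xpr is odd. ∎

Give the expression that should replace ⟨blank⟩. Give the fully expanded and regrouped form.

Expanding: (2u + 1)(2w + 1)(2g + 1) = 8guw + 4gu + 4gw + 2g + 4uw + 2u + 2w + 1.
Every term except the constant is even, so this is 2(4guw + 2gu + 2gw + g + 2uw + u + w) + 1,
and 4guw + 2gu + 2gw + g + 2uw + u + w ∈ ℤ gives the required form.

2(4guw + 2gu + 2gw + g + 2uw + u + w) + 1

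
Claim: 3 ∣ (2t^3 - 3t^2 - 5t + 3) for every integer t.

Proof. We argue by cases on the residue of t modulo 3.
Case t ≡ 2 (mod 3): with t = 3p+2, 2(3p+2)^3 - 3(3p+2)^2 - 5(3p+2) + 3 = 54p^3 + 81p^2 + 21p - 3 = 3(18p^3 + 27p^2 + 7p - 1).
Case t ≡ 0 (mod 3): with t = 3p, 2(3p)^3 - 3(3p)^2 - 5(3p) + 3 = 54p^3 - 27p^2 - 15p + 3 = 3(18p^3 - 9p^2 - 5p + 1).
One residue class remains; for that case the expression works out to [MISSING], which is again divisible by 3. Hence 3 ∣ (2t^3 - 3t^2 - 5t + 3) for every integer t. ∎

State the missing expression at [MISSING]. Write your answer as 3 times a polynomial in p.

Only t ≡ 1 (mod 3) is unaccounted for. Put t = 3p+1:
2(3p+1)^3 - 3(3p+1)^2 - 5(3p+1) + 3 expands to 54p^3 + 27p^2 - 15p - 3,
and factoring out 3 leaves 3(18p^3 + 9p^2 - 5p - 1).

3(18p^3 + 9p^2 - 5p - 1)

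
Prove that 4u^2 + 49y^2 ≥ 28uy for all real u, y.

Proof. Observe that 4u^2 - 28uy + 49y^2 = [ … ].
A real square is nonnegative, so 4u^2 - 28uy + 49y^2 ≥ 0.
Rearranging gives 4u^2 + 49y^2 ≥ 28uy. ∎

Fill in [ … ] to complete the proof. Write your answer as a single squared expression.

4u^2 - 28uy + 49y^2 is a perfect-square trinomial: the outer terms are (2u)^2 and (7y)^2, and the cross term is -2·2u·7y.
So 4u^2 - 28uy + 49y^2 = (2u - 7y)^2 ≥ 0.

(2u - 7y)^2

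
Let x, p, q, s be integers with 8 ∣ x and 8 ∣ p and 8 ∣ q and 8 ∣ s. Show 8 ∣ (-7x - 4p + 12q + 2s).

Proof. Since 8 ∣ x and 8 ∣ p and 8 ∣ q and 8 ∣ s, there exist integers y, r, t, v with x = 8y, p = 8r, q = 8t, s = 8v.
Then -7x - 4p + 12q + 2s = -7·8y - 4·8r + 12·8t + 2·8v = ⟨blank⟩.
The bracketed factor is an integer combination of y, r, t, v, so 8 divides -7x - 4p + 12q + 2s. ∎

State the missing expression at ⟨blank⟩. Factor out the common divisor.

Pull the common 8 out of every term: -7·8y - 4·8r + 12·8t + 2·8v = 8(-4r + 12t + 2v - 7y).
-4r + 12t + 2v - 7y is an integer, which exhibits the divisibility.

8(-4r + 12t + 2v - 7y)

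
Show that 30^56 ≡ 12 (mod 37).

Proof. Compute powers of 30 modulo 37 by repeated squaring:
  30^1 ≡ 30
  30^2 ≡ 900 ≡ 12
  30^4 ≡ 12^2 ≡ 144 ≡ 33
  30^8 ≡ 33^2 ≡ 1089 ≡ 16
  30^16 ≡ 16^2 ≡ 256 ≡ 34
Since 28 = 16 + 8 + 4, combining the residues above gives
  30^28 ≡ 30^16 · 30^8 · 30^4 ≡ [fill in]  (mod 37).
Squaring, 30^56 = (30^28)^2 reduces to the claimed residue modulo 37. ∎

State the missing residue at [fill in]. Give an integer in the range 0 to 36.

7

Multiply the listed residues: 34 · 16 · 33 = 544 → 17952.
Reducing modulo 37: 17952 = 485·37 + 7, so 30^28 ≡ 7.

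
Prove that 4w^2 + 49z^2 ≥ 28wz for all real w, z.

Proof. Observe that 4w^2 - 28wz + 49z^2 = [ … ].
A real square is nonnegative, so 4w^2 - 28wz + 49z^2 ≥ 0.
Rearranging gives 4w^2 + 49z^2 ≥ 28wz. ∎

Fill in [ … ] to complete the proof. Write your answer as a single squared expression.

(2w - 7z)^2

4w^2 - 28wz + 49z^2 is a perfect-square trinomial: the outer terms are (2w)^2 and (7z)^2, and the cross term is -2·2w·7z.
So 4w^2 - 28wz + 49z^2 = (2w - 7z)^2 ≥ 0.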